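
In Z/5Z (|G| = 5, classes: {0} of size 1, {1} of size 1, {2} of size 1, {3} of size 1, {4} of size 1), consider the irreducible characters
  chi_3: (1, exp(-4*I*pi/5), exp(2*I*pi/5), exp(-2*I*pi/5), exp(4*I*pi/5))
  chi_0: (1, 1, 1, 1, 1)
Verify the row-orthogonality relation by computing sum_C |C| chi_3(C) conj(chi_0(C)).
Sum = 0; so <chi_3, chi_0> = 0 (distinct irreducibles are orthogonal).

Derivation: Compute term by term over conjugacy classes (|C| * chi_3(C) * conj(chi_0(C))):
  1*(1)*conj(1) + 1*(exp(-4*I*pi/5))*conj(1) + 1*(exp(2*I*pi/5))*conj(1) + 1*(exp(-2*I*pi/5))*conj(1) + 1*(exp(4*I*pi/5))*conj(1)
  = (1) + (exp(-4*I*pi/5)) + (exp(2*I*pi/5)) + (exp(-2*I*pi/5)) + (exp(4*I*pi/5))
  = 0.
(Exp terms are combined using exp(i*s)*conj(exp(i*t)) = exp(i*(s-t)), and sums of them are collapsed using the identity that for every m > 1 the m distinct m-th roots of unity sum to 0, e.g. 1 + exp(2*I*pi/3) + exp(-2*I*pi/3) = 0.)
Dividing by |G| = 5 gives 0/5 = 0, matching the row-orthogonality relation <chi_3, chi_0> = [chi_3 = chi_0].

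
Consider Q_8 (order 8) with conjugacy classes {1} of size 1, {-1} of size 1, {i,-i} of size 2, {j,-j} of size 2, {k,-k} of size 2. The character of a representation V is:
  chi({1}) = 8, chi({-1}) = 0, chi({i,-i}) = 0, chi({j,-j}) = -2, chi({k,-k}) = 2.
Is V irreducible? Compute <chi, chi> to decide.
Not irreducible (reducible): <chi, chi> = 10 > 1.

Derivation: <chi, chi> = (1/|G|) sum_C |C| * |chi(C)|^2 = (1/8)[1*|8|^2 + 1*|0|^2 + 2*|0|^2 + 2*|-2|^2 + 2*|2|^2]
  = (1/8)[(64) + (0) + (0) + (8) + (8)] = 80/8 = 10.
A character is irreducible iff <chi, chi> = 1, so this representation is reducible.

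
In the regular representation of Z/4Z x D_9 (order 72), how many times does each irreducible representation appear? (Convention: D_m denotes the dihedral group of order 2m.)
Each irreducible V_i of dimension d_i appears with multiplicity d_i, i.e. rho_reg = (direct sum over all irreducibles V_i) d_i V_i. The irreducible dimensions for Z/4Z x D_9 are 1, 1, 1, 1, 1, 1, 1, 1, 2, 2, 2, 2, 2, 2, 2, 2, 2, 2, 2, 2, 2, 2, 2, 2: 8 irreducibles of dimension 1, each with multiplicity 1; 16 irreducibles of dimension 2, each with multiplicity 2. Total dimension 8*1*1 + 16*2*2 = 72 = |G|.

Argument: General theorem: in the regular representation of a finite group G, each irreducible appears with multiplicity equal to its dimension. Check: dim(rho_reg) = sum d_i^2 = 1 + 1 + 1 + 1 + 1 + 1 + 1 + 1 + 4 + 4 + 4 + 4 + 4 + 4 + 4 + 4 + 4 + 4 + 4 + 4 + 4 + 4 + 4 + 4 = 72 = |G|.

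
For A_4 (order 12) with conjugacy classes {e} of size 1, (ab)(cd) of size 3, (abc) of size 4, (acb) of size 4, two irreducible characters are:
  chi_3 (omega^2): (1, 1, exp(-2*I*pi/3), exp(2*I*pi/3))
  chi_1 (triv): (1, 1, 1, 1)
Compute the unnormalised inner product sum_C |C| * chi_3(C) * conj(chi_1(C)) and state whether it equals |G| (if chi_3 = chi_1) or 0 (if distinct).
Sum = 0; so <chi_3, chi_1> = 0 (distinct irreducibles are orthogonal).

Derivation: Compute term by term over conjugacy classes (|C| * chi_3(C) * conj(chi_1(C))):
  1*(1)*conj(1) + 3*(1)*conj(1) + 4*(exp(-2*I*pi/3))*conj(1) + 4*(exp(2*I*pi/3))*conj(1)
  = (1) + (3) + (4*exp(-2*I*pi/3)) + (4*exp(2*I*pi/3))
  = 0.
(Exp terms are combined using exp(i*s)*conj(exp(i*t)) = exp(i*(s-t)), and sums of them are collapsed using the identity that for every m > 1 the m distinct m-th roots of unity sum to 0, e.g. 1 + exp(2*I*pi/3) + exp(-2*I*pi/3) = 0.)
Dividing by |G| = 12 gives 0/12 = 0, matching the row-orthogonality relation <chi_3, chi_1> = [chi_3 = chi_1].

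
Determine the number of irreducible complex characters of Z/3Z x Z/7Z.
21

Solution. The number of irreducible complex representations of a finite group equals its number of conjugacy classes. Z/3Z x Z/7Z is abelian of order 21, so every element is its own conjugacy class: 21 classes, so Z/3Z x Z/7Z (order 21) has exactly 21 irreducible complex representations.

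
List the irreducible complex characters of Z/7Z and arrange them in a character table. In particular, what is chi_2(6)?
Character table of Z/7Z (irreps indexed chi_0,...,chi_6 with chi_k(m) = zeta_7^(k*m), zeta_7 = exp(2*pi*i/7)):
  irrep \ class  {0} (size 1)  {1} (size 1)    {2} (size 1)    {3} (size 1)    {4} (size 1)    {5} (size 1)    {6} (size 1)  
  chi_0          1             1               1               1               1               1               1             
  chi_1          1             exp(2*I*pi/7)   exp(4*I*pi/7)   exp(6*I*pi/7)   exp(-6*I*pi/7)  exp(-4*I*pi/7)  exp(-2*I*pi/7)
  chi_2          1             exp(4*I*pi/7)   exp(-6*I*pi/7)  exp(-2*I*pi/7)  exp(2*I*pi/7)   exp(6*I*pi/7)   exp(-4*I*pi/7)
  chi_3          1             exp(6*I*pi/7)   exp(-2*I*pi/7)  exp(4*I*pi/7)   exp(-4*I*pi/7)  exp(2*I*pi/7)   exp(-6*I*pi/7)
  chi_4          1             exp(-6*I*pi/7)  exp(2*I*pi/7)   exp(-4*I*pi/7)  exp(4*I*pi/7)   exp(-2*I*pi/7)  exp(6*I*pi/7) 
  chi_5          1             exp(-4*I*pi/7)  exp(6*I*pi/7)   exp(2*I*pi/7)   exp(-2*I*pi/7)  exp(-6*I*pi/7)  exp(4*I*pi/7) 
  chi_6          1             exp(-2*I*pi/7)  exp(-4*I*pi/7)  exp(-6*I*pi/7)  exp(6*I*pi/7)   exp(4*I*pi/7)   exp(2*I*pi/7) 

Spot check: chi_2(6) = zeta_7^(2*6) = zeta_7^12 = exp(-4*I*pi/7).

Proof sketch: Z/7Z is abelian, so all 7 irreducible complex representations are 1-dimensional. They are given by chi_k(m) = zeta_7^(k*m) for k = 0,...,6. Row orthogonality: sum_m chi_k(m) conj(chi_l(m)) = 7 * [k = l].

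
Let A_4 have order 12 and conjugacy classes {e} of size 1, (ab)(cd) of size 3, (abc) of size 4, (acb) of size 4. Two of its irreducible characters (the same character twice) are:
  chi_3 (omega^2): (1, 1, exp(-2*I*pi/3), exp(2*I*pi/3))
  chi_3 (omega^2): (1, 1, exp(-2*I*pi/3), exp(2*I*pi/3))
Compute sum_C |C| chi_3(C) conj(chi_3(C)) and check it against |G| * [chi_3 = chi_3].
Sum = 12 = |G| = 12; so <chi_3, chi_3> = 1 (norm-1 confirms irreducibility).

Working: Compute term by term over conjugacy classes (|C| * chi_3(C) * conj(chi_3(C))):
  1*(1)*conj(1) + 3*(1)*conj(1) + 4*(exp(-2*I*pi/3))*conj(exp(-2*I*pi/3)) + 4*(exp(2*I*pi/3))*conj(exp(2*I*pi/3))
  = (1) + (3) + (4) + (4)
  = 12.
(Exp terms are combined using exp(i*s)*conj(exp(i*t)) = exp(i*(s-t)), and sums of them are collapsed using the identity that for every m > 1 the m distinct m-th roots of unity sum to 0, e.g. 1 + exp(2*I*pi/3) + exp(-2*I*pi/3) = 0.)
Dividing by |G| = 12 gives 12/12 = 1, matching the row-orthogonality relation <chi_3, chi_3> = [chi_3 = chi_3].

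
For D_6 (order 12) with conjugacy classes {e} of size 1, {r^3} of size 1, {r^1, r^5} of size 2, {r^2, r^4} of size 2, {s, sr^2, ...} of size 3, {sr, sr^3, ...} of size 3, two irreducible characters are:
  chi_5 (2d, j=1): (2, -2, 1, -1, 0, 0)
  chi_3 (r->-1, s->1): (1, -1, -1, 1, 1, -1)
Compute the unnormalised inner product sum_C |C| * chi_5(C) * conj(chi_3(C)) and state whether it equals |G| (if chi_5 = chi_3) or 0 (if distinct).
Sum = 0; so <chi_5, chi_3> = 0 (distinct irreducibles are orthogonal).

Derivation: Compute term by term over conjugacy classes (|C| * chi_5(C) * conj(chi_3(C))):
  1*(2)*conj(1) + 1*(-2)*conj(-1) + 2*(1)*conj(-1) + 2*(-1)*conj(1) + 3*(0)*conj(1) + 3*(0)*conj(-1)
  = (2) + (2) + (-2) + (-2) + (0) + (0)
  = 0.
Dividing by |G| = 12 gives 0/12 = 0, matching the row-orthogonality relation <chi_5, chi_3> = [chi_5 = chi_3].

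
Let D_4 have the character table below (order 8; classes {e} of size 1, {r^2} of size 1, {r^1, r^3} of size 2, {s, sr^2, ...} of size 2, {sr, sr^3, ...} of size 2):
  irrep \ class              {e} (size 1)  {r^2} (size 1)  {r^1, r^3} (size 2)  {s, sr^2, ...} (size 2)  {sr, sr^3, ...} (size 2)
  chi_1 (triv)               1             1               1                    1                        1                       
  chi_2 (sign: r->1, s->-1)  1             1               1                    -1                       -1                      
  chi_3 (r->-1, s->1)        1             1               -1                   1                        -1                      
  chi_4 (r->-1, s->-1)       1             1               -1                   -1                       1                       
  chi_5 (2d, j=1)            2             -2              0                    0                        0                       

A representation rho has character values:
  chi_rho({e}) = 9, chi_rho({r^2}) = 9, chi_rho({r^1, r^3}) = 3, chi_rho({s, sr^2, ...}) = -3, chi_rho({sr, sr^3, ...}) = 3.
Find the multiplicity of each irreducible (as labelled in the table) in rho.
Multiplicities: chi_1: 3, chi_2: 3, chi_3: 0, chi_4: 3, chi_5: 0.

Proof sketch: Use <chi_rho, chi> = (1/|G|) sum_C |C| * chi_rho(C) * conj(chi(C)) with |G| = 8 for each irreducible chi in the table:
  <chi_rho, chi_1> = (1/8)[1*(9)*conj(1) + 1*(9)*conj(1) + 2*(3)*conj(1) + 2*(-3)*conj(1) + 2*(3)*conj(1)]
      = (1/8)[(9) + (9) + (6) + (-6) + (6)] = 24/8 = 3
  <chi_rho, chi_2> = (1/8)[1*(9)*conj(1) + 1*(9)*conj(1) + 2*(3)*conj(1) + 2*(-3)*conj(-1) + 2*(3)*conj(-1)]
      = (1/8)[(9) + (9) + (6) + (6) + (-6)] = 24/8 = 3
  <chi_rho, chi_3> = (1/8)[1*(9)*conj(1) + 1*(9)*conj(1) + 2*(3)*conj(-1) + 2*(-3)*conj(1) + 2*(3)*conj(-1)]
      = (1/8)[(9) + (9) + (-6) + (-6) + (-6)] = 0/8 = 0
  <chi_rho, chi_4> = (1/8)[1*(9)*conj(1) + 1*(9)*conj(1) + 2*(3)*conj(-1) + 2*(-3)*conj(-1) + 2*(3)*conj(1)]
      = (1/8)[(9) + (9) + (-6) + (6) + (6)] = 24/8 = 3
  <chi_rho, chi_5> = (1/8)[1*(9)*conj(2) + 1*(9)*conj(-2) + 2*(3)*conj(0) + 2*(-3)*conj(0) + 2*(3)*conj(0)]
      = (1/8)[(18) + (-18) + (0) + (0) + (0)] = 0/8 = 0
Dimension check: dim(rho) = sum (mult * dim) = 3*1 + 3*1 + 0*1 + 3*1 + 0*2 = 9 = chi_rho(e) = 9.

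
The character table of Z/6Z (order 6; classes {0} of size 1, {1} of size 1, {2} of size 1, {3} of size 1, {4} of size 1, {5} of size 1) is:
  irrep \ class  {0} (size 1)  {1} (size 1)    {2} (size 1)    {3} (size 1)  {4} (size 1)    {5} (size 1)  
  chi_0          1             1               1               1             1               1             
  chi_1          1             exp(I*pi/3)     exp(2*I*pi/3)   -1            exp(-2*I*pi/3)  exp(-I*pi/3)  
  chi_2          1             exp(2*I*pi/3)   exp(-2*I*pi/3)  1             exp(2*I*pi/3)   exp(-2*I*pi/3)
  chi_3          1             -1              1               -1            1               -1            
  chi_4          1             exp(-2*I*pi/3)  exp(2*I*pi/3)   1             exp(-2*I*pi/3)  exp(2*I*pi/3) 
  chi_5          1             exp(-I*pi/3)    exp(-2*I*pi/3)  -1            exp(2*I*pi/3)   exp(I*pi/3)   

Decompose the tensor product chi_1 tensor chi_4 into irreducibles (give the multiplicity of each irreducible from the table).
chi_1 tensor chi_4 = chi_5 (all other irreducibles have multiplicity 0).

Details: The character of a tensor product is the pointwise product (chi_1 * chi_4)(C) = chi_1(C) * chi_4(C):
  {0}: (1)*(1), {1}: (exp(I*pi/3))*(exp(-2*I*pi/3)), {2}: (exp(2*I*pi/3))*(exp(2*I*pi/3)), {3}: (-1)*(1), {4}: (exp(-2*I*pi/3))*(exp(-2*I*pi/3)), {5}: (exp(-I*pi/3))*(exp(2*I*pi/3))
so (chi_1 * chi_4) takes values
  {0} -> 1, {1} -> exp(-I*pi/3), {2} -> exp(-2*I*pi/3), {3} -> -1, {4} -> exp(2*I*pi/3), {5} -> exp(I*pi/3).
Now take the inner product of this character with each irreducible chi from the table, <chi_1*chi_4, chi> = (1/6) sum_C |C| (chi_1*chi_4)(C) conj(chi(C)):
  <chi_1*chi_4, chi_0> = (1/6)[1*(1)*conj(1) + 1*(exp(-I*pi/3))*conj(1) + 1*(exp(-2*I*pi/3))*conj(1) + 1*(-1)*conj(1) + 1*(exp(2*I*pi/3))*conj(1) + 1*(exp(I*pi/3))*conj(1)]
      = (1/6)[(1) + (exp(-I*pi/3)) + (exp(-2*I*pi/3)) + (-1) + (exp(2*I*pi/3)) + (exp(I*pi/3))] = 0/6 = 0
  <chi_1*chi_4, chi_1> = (1/6)[1*(1)*conj(1) + 1*(exp(-I*pi/3))*conj(exp(I*pi/3)) + 1*(exp(-2*I*pi/3))*conj(exp(2*I*pi/3)) + 1*(-1)*conj(-1) + 1*(exp(2*I*pi/3))*conj(exp(-2*I*pi/3)) + 1*(exp(I*pi/3))*conj(exp(-I*pi/3))]
      = (1/6)[(1) + (exp(-2*I*pi/3)) + (exp(2*I*pi/3)) + (1) + (exp(-2*I*pi/3)) + (exp(2*I*pi/3))] = 0/6 = 0
  <chi_1*chi_4, chi_2> = (1/6)[1*(1)*conj(1) + 1*(exp(-I*pi/3))*conj(exp(2*I*pi/3)) + 1*(exp(-2*I*pi/3))*conj(exp(-2*I*pi/3)) + 1*(-1)*conj(1) + 1*(exp(2*I*pi/3))*conj(exp(2*I*pi/3)) + 1*(exp(I*pi/3))*conj(exp(-2*I*pi/3))]
      = (1/6)[(1) + (-1) + (1) + (-1) + (1) + (-1)] = 0/6 = 0
  <chi_1*chi_4, chi_3> = (1/6)[1*(1)*conj(1) + 1*(exp(-I*pi/3))*conj(-1) + 1*(exp(-2*I*pi/3))*conj(1) + 1*(-1)*conj(-1) + 1*(exp(2*I*pi/3))*conj(1) + 1*(exp(I*pi/3))*conj(-1)]
      = (1/6)[(1) + (-exp(-I*pi/3)) + (exp(-2*I*pi/3)) + (1) + (exp(2*I*pi/3)) + (-exp(I*pi/3))] = 0/6 = 0
  <chi_1*chi_4, chi_4> = (1/6)[1*(1)*conj(1) + 1*(exp(-I*pi/3))*conj(exp(-2*I*pi/3)) + 1*(exp(-2*I*pi/3))*conj(exp(2*I*pi/3)) + 1*(-1)*conj(1) + 1*(exp(2*I*pi/3))*conj(exp(-2*I*pi/3)) + 1*(exp(I*pi/3))*conj(exp(2*I*pi/3))]
      = (1/6)[(1) + (exp(I*pi/3)) + (exp(2*I*pi/3)) + (-1) + (exp(-2*I*pi/3)) + (exp(-I*pi/3))] = 0/6 = 0
  <chi_1*chi_4, chi_5> = (1/6)[1*(1)*conj(1) + 1*(exp(-I*pi/3))*conj(exp(-I*pi/3)) + 1*(exp(-2*I*pi/3))*conj(exp(-2*I*pi/3)) + 1*(-1)*conj(-1) + 1*(exp(2*I*pi/3))*conj(exp(2*I*pi/3)) + 1*(exp(I*pi/3))*conj(exp(I*pi/3))]
      = (1/6)[(1) + (1) + (1) + (1) + (1) + (1)] = 6/6 = 1
(Exp terms are combined using exp(i*s)*conj(exp(i*t)) = exp(i*(s-t)), and sums of them are collapsed using the identity that for every m > 1 the m distinct m-th roots of unity sum to 0, e.g. 1 + exp(2*I*pi/3) + exp(-2*I*pi/3) = 0.)
Hence the multiplicities are chi_5: 1. Dimension check: dim(chi_1)*dim(chi_4) = 1*1 = 1 and sum (mult * dim) = 1*1 = 1.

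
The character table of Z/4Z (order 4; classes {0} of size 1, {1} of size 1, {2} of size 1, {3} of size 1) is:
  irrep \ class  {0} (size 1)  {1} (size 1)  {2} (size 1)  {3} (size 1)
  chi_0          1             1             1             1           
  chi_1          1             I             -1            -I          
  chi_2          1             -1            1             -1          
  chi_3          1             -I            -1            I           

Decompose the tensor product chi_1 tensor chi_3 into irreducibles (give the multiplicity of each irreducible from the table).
chi_1 tensor chi_3 = chi_0 (all other irreducibles have multiplicity 0).

Derivation: The character of a tensor product is the pointwise product (chi_1 * chi_3)(C) = chi_1(C) * chi_3(C):
  {0}: (1)*(1), {1}: (I)*(-I), {2}: (-1)*(-1), {3}: (-I)*(I)
so (chi_1 * chi_3) takes values
  {0} -> 1, {1} -> 1, {2} -> 1, {3} -> 1.
Now take the inner product of this character with each irreducible chi from the table, <chi_1*chi_3, chi> = (1/4) sum_C |C| (chi_1*chi_3)(C) conj(chi(C)):
  <chi_1*chi_3, chi_0> = (1/4)[1*(1)*conj(1) + 1*(1)*conj(1) + 1*(1)*conj(1) + 1*(1)*conj(1)]
      = (1/4)[(1) + (1) + (1) + (1)] = 4/4 = 1
  <chi_1*chi_3, chi_1> = (1/4)[1*(1)*conj(1) + 1*(1)*conj(I) + 1*(1)*conj(-1) + 1*(1)*conj(-I)]
      = (1/4)[(1) + (-I) + (-1) + (I)] = 0/4 = 0
  <chi_1*chi_3, chi_2> = (1/4)[1*(1)*conj(1) + 1*(1)*conj(-1) + 1*(1)*conj(1) + 1*(1)*conj(-1)]
      = (1/4)[(1) + (-1) + (1) + (-1)] = 0/4 = 0
  <chi_1*chi_3, chi_3> = (1/4)[1*(1)*conj(1) + 1*(1)*conj(-I) + 1*(1)*conj(-1) + 1*(1)*conj(I)]
      = (1/4)[(1) + (I) + (-1) + (-I)] = 0/4 = 0
(Exp terms are combined using exp(i*s)*conj(exp(i*t)) = exp(i*(s-t)), and sums of them are collapsed using the identity that for every m > 1 the m distinct m-th roots of unity sum to 0, e.g. 1 + exp(2*I*pi/3) + exp(-2*I*pi/3) = 0.)
Hence the multiplicities are chi_0: 1. Dimension check: dim(chi_1)*dim(chi_3) = 1*1 = 1 and sum (mult * dim) = 1*1 = 1.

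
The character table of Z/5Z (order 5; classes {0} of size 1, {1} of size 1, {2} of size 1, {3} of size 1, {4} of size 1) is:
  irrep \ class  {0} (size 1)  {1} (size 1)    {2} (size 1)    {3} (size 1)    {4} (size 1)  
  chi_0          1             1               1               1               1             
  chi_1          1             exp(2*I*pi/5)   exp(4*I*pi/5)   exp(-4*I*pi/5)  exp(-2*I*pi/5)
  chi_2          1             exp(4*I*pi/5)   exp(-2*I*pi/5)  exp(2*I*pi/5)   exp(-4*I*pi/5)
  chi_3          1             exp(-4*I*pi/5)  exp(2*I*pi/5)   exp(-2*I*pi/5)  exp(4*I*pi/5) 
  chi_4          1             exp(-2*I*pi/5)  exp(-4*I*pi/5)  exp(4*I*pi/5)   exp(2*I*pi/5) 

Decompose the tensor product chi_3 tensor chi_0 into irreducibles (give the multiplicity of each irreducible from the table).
chi_3 tensor chi_0 = chi_3 (all other irreducibles have multiplicity 0).

Justification: The character of a tensor product is the pointwise product (chi_3 * chi_0)(C) = chi_3(C) * chi_0(C):
  {0}: (1)*(1), {1}: (exp(-4*I*pi/5))*(1), {2}: (exp(2*I*pi/5))*(1), {3}: (exp(-2*I*pi/5))*(1), {4}: (exp(4*I*pi/5))*(1)
so (chi_3 * chi_0) takes values
  {0} -> 1, {1} -> exp(-4*I*pi/5), {2} -> exp(2*I*pi/5), {3} -> exp(-2*I*pi/5), {4} -> exp(4*I*pi/5).
Now take the inner product of this character with each irreducible chi from the table, <chi_3*chi_0, chi> = (1/5) sum_C |C| (chi_3*chi_0)(C) conj(chi(C)):
  <chi_3*chi_0, chi_0> = (1/5)[1*(1)*conj(1) + 1*(exp(-4*I*pi/5))*conj(1) + 1*(exp(2*I*pi/5))*conj(1) + 1*(exp(-2*I*pi/5))*conj(1) + 1*(exp(4*I*pi/5))*conj(1)]
      = (1/5)[(1) + (exp(-4*I*pi/5)) + (exp(2*I*pi/5)) + (exp(-2*I*pi/5)) + (exp(4*I*pi/5))] = 0/5 = 0
  <chi_3*chi_0, chi_1> = (1/5)[1*(1)*conj(1) + 1*(exp(-4*I*pi/5))*conj(exp(2*I*pi/5)) + 1*(exp(2*I*pi/5))*conj(exp(4*I*pi/5)) + 1*(exp(-2*I*pi/5))*conj(exp(-4*I*pi/5)) + 1*(exp(4*I*pi/5))*conj(exp(-2*I*pi/5))]
      = (1/5)[(1) + (exp(4*I*pi/5)) + (exp(-2*I*pi/5)) + (exp(2*I*pi/5)) + (exp(-4*I*pi/5))] = 0/5 = 0
  <chi_3*chi_0, chi_2> = (1/5)[1*(1)*conj(1) + 1*(exp(-4*I*pi/5))*conj(exp(4*I*pi/5)) + 1*(exp(2*I*pi/5))*conj(exp(-2*I*pi/5)) + 1*(exp(-2*I*pi/5))*conj(exp(2*I*pi/5)) + 1*(exp(4*I*pi/5))*conj(exp(-4*I*pi/5))]
      = (1/5)[(1) + (exp(2*I*pi/5)) + (exp(4*I*pi/5)) + (exp(-4*I*pi/5)) + (exp(-2*I*pi/5))] = 0/5 = 0
  <chi_3*chi_0, chi_3> = (1/5)[1*(1)*conj(1) + 1*(exp(-4*I*pi/5))*conj(exp(-4*I*pi/5)) + 1*(exp(2*I*pi/5))*conj(exp(2*I*pi/5)) + 1*(exp(-2*I*pi/5))*conj(exp(-2*I*pi/5)) + 1*(exp(4*I*pi/5))*conj(exp(4*I*pi/5))]
      = (1/5)[(1) + (1) + (1) + (1) + (1)] = 5/5 = 1
  <chi_3*chi_0, chi_4> = (1/5)[1*(1)*conj(1) + 1*(exp(-4*I*pi/5))*conj(exp(-2*I*pi/5)) + 1*(exp(2*I*pi/5))*conj(exp(-4*I*pi/5)) + 1*(exp(-2*I*pi/5))*conj(exp(4*I*pi/5)) + 1*(exp(4*I*pi/5))*conj(exp(2*I*pi/5))]
      = (1/5)[(1) + (exp(-2*I*pi/5)) + (exp(-4*I*pi/5)) + (exp(4*I*pi/5)) + (exp(2*I*pi/5))] = 0/5 = 0
(Exp terms are combined using exp(i*s)*conj(exp(i*t)) = exp(i*(s-t)), and sums of them are collapsed using the identity that for every m > 1 the m distinct m-th roots of unity sum to 0, e.g. 1 + exp(2*I*pi/3) + exp(-2*I*pi/3) = 0.)
Hence the multiplicities are chi_3: 1. Dimension check: dim(chi_3)*dim(chi_0) = 1*1 = 1 and sum (mult * dim) = 1*1 = 1.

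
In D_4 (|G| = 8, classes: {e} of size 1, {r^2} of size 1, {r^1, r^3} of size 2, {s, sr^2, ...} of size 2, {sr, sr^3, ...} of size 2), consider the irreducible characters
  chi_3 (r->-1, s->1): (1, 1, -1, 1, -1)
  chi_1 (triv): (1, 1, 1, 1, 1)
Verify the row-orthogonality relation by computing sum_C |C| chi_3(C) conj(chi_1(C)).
Sum = 0; so <chi_3, chi_1> = 0 (distinct irreducibles are orthogonal).

Derivation: Compute term by term over conjugacy classes (|C| * chi_3(C) * conj(chi_1(C))):
  1*(1)*conj(1) + 1*(1)*conj(1) + 2*(-1)*conj(1) + 2*(1)*conj(1) + 2*(-1)*conj(1)
  = (1) + (1) + (-2) + (2) + (-2)
  = 0.
Dividing by |G| = 8 gives 0/8 = 0, matching the row-orthogonality relation <chi_3, chi_1> = [chi_3 = chi_1].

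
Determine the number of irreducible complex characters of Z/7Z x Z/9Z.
63

Proof sketch: The number of irreducible complex representations of a finite group equals its number of conjugacy classes. Z/7Z x Z/9Z is abelian of order 63, so every element is its own conjugacy class: 63 classes, so Z/7Z x Z/9Z (order 63) has exactly 63 irreducible complex representations.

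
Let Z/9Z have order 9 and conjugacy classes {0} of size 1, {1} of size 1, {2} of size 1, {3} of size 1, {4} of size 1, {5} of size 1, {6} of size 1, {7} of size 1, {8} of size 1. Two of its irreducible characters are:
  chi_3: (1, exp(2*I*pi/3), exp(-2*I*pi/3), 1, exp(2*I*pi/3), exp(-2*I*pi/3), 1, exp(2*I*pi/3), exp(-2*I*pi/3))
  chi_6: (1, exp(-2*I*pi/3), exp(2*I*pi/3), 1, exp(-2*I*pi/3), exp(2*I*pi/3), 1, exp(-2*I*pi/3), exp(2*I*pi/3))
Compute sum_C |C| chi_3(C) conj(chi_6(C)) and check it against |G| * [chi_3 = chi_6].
Sum = 0; so <chi_3, chi_6> = 0 (distinct irreducibles are orthogonal).

Argument: Compute term by term over conjugacy classes (|C| * chi_3(C) * conj(chi_6(C))):
  1*(1)*conj(1) + 1*(exp(2*I*pi/3))*conj(exp(-2*I*pi/3)) + 1*(exp(-2*I*pi/3))*conj(exp(2*I*pi/3)) + 1*(1)*conj(1) + 1*(exp(2*I*pi/3))*conj(exp(-2*I*pi/3)) + 1*(exp(-2*I*pi/3))*conj(exp(2*I*pi/3)) + 1*(1)*conj(1) + 1*(exp(2*I*pi/3))*conj(exp(-2*I*pi/3)) + 1*(exp(-2*I*pi/3))*conj(exp(2*I*pi/3))
  = (1) + (exp(-2*I*pi/3)) + (exp(2*I*pi/3)) + (1) + (exp(-2*I*pi/3)) + (exp(2*I*pi/3)) + (1) + (exp(-2*I*pi/3)) + (exp(2*I*pi/3))
  = 0.
(Exp terms are combined using exp(i*s)*conj(exp(i*t)) = exp(i*(s-t)), and sums of them are collapsed using the identity that for every m > 1 the m distinct m-th roots of unity sum to 0, e.g. 1 + exp(2*I*pi/3) + exp(-2*I*pi/3) = 0.)
Dividing by |G| = 9 gives 0/9 = 0, matching the row-orthogonality relation <chi_3, chi_6> = [chi_3 = chi_6].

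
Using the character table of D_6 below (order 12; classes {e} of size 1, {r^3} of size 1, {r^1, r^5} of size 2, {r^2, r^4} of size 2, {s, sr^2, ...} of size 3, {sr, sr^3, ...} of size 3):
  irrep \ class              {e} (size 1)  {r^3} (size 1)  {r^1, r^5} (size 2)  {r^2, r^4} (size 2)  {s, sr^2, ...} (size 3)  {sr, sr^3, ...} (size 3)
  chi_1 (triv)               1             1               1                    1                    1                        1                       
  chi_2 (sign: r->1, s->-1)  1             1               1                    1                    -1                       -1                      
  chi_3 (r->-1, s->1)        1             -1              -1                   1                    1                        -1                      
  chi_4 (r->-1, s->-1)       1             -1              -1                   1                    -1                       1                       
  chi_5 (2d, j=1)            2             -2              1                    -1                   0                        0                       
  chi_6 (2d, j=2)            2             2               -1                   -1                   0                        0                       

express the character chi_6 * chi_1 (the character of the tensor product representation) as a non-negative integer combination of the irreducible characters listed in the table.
chi_6 tensor chi_1 = chi_6 (all other irreducibles have multiplicity 0).

Details: The character of a tensor product is the pointwise product (chi_6 * chi_1)(C) = chi_6(C) * chi_1(C):
  {e}: (2)*(1), {r^3}: (2)*(1), {r^1, r^5}: (-1)*(1), {r^2, r^4}: (-1)*(1), {s, sr^2, ...}: (0)*(1), {sr, sr^3, ...}: (0)*(1)
so (chi_6 * chi_1) takes values
  {e} -> 2, {r^3} -> 2, {r^1, r^5} -> -1, {r^2, r^4} -> -1, {s, sr^2, ...} -> 0, {sr, sr^3, ...} -> 0.
Now take the inner product of this character with each irreducible chi from the table, <chi_6*chi_1, chi> = (1/12) sum_C |C| (chi_6*chi_1)(C) conj(chi(C)):
  <chi_6*chi_1, chi_1> = (1/12)[1*(2)*conj(1) + 1*(2)*conj(1) + 2*(-1)*conj(1) + 2*(-1)*conj(1) + 3*(0)*conj(1) + 3*(0)*conj(1)]
      = (1/12)[(2) + (2) + (-2) + (-2) + (0) + (0)] = 0/12 = 0
  <chi_6*chi_1, chi_2> = (1/12)[1*(2)*conj(1) + 1*(2)*conj(1) + 2*(-1)*conj(1) + 2*(-1)*conj(1) + 3*(0)*conj(-1) + 3*(0)*conj(-1)]
      = (1/12)[(2) + (2) + (-2) + (-2) + (0) + (0)] = 0/12 = 0
  <chi_6*chi_1, chi_3> = (1/12)[1*(2)*conj(1) + 1*(2)*conj(-1) + 2*(-1)*conj(-1) + 2*(-1)*conj(1) + 3*(0)*conj(1) + 3*(0)*conj(-1)]
      = (1/12)[(2) + (-2) + (2) + (-2) + (0) + (0)] = 0/12 = 0
  <chi_6*chi_1, chi_4> = (1/12)[1*(2)*conj(1) + 1*(2)*conj(-1) + 2*(-1)*conj(-1) + 2*(-1)*conj(1) + 3*(0)*conj(-1) + 3*(0)*conj(1)]
      = (1/12)[(2) + (-2) + (2) + (-2) + (0) + (0)] = 0/12 = 0
  <chi_6*chi_1, chi_5> = (1/12)[1*(2)*conj(2) + 1*(2)*conj(-2) + 2*(-1)*conj(1) + 2*(-1)*conj(-1) + 3*(0)*conj(0) + 3*(0)*conj(0)]
      = (1/12)[(4) + (-4) + (-2) + (2) + (0) + (0)] = 0/12 = 0
  <chi_6*chi_1, chi_6> = (1/12)[1*(2)*conj(2) + 1*(2)*conj(2) + 2*(-1)*conj(-1) + 2*(-1)*conj(-1) + 3*(0)*conj(0) + 3*(0)*conj(0)]
      = (1/12)[(4) + (4) + (2) + (2) + (0) + (0)] = 12/12 = 1
Hence the multiplicities are chi_6: 1. Dimension check: dim(chi_6)*dim(chi_1) = 2*1 = 2 and sum (mult * dim) = 1*2 = 2.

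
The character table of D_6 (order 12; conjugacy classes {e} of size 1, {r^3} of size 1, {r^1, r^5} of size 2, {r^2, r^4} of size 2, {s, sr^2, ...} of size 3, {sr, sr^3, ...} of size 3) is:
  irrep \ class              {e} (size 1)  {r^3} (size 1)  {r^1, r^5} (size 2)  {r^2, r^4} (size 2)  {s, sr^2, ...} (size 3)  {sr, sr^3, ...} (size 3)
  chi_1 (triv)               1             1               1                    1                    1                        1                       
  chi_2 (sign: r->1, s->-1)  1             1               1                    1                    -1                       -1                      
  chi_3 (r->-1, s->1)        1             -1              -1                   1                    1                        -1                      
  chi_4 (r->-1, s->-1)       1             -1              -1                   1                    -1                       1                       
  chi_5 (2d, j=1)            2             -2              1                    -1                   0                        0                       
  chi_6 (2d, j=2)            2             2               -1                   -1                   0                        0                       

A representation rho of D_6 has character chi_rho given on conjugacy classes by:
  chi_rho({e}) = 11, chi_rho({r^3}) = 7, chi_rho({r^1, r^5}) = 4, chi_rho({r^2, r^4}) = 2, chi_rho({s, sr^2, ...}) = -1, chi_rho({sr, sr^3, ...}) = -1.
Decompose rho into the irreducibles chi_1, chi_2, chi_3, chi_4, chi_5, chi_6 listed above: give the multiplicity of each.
Multiplicities: chi_1: 2, chi_2: 3, chi_3: 0, chi_4: 0, chi_5: 1, chi_6: 2.

Details: Use <chi_rho, chi> = (1/|G|) sum_C |C| * chi_rho(C) * conj(chi(C)) with |G| = 12 for each irreducible chi in the table:
  <chi_rho, chi_1> = (1/12)[1*(11)*conj(1) + 1*(7)*conj(1) + 2*(4)*conj(1) + 2*(2)*conj(1) + 3*(-1)*conj(1) + 3*(-1)*conj(1)]
      = (1/12)[(11) + (7) + (8) + (4) + (-3) + (-3)] = 24/12 = 2
  <chi_rho, chi_2> = (1/12)[1*(11)*conj(1) + 1*(7)*conj(1) + 2*(4)*conj(1) + 2*(2)*conj(1) + 3*(-1)*conj(-1) + 3*(-1)*conj(-1)]
      = (1/12)[(11) + (7) + (8) + (4) + (3) + (3)] = 36/12 = 3
  <chi_rho, chi_3> = (1/12)[1*(11)*conj(1) + 1*(7)*conj(-1) + 2*(4)*conj(-1) + 2*(2)*conj(1) + 3*(-1)*conj(1) + 3*(-1)*conj(-1)]
      = (1/12)[(11) + (-7) + (-8) + (4) + (-3) + (3)] = 0/12 = 0
  <chi_rho, chi_4> = (1/12)[1*(11)*conj(1) + 1*(7)*conj(-1) + 2*(4)*conj(-1) + 2*(2)*conj(1) + 3*(-1)*conj(-1) + 3*(-1)*conj(1)]
      = (1/12)[(11) + (-7) + (-8) + (4) + (3) + (-3)] = 0/12 = 0
  <chi_rho, chi_5> = (1/12)[1*(11)*conj(2) + 1*(7)*conj(-2) + 2*(4)*conj(1) + 2*(2)*conj(-1) + 3*(-1)*conj(0) + 3*(-1)*conj(0)]
      = (1/12)[(22) + (-14) + (8) + (-4) + (0) + (0)] = 12/12 = 1
  <chi_rho, chi_6> = (1/12)[1*(11)*conj(2) + 1*(7)*conj(2) + 2*(4)*conj(-1) + 2*(2)*conj(-1) + 3*(-1)*conj(0) + 3*(-1)*conj(0)]
      = (1/12)[(22) + (14) + (-8) + (-4) + (0) + (0)] = 24/12 = 2
Dimension check: dim(rho) = sum (mult * dim) = 2*1 + 3*1 + 0*1 + 0*1 + 1*2 + 2*2 = 11 = chi_rho(e) = 11.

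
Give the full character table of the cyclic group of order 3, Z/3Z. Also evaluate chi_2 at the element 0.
Character table of Z/3Z (irreps indexed chi_0,...,chi_2 with chi_k(m) = zeta_3^(k*m), zeta_3 = exp(2*pi*i/3)):
  irrep \ class  {0} (size 1)  {1} (size 1)    {2} (size 1)  
  chi_0          1             1               1             
  chi_1          1             exp(2*I*pi/3)   exp(-2*I*pi/3)
  chi_2          1             exp(-2*I*pi/3)  exp(2*I*pi/3) 

Spot check: chi_2(0) = zeta_3^(2*0) = zeta_3^0 = 1.

Justification: Z/3Z is abelian, so all 3 irreducible complex representations are 1-dimensional. They are given by chi_k(m) = zeta_3^(k*m) for k = 0,...,2. Row orthogonality: sum_m chi_k(m) conj(chi_l(m)) = 3 * [k = l].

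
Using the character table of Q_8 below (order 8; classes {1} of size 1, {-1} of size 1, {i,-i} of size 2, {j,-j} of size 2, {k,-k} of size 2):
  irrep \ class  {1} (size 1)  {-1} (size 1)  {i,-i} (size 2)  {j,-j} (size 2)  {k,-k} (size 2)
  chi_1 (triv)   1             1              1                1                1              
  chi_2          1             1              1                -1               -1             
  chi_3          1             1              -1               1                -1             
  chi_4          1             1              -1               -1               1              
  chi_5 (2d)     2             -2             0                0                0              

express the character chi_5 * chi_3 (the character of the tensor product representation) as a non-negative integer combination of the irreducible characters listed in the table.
chi_5 tensor chi_3 = chi_5 (all other irreducibles have multiplicity 0).

Explanation: The character of a tensor product is the pointwise product (chi_5 * chi_3)(C) = chi_5(C) * chi_3(C):
  {1}: (2)*(1), {-1}: (-2)*(1), {i,-i}: (0)*(-1), {j,-j}: (0)*(1), {k,-k}: (0)*(-1)
so (chi_5 * chi_3) takes values
  {1} -> 2, {-1} -> -2, {i,-i} -> 0, {j,-j} -> 0, {k,-k} -> 0.
Now take the inner product of this character with each irreducible chi from the table, <chi_5*chi_3, chi> = (1/8) sum_C |C| (chi_5*chi_3)(C) conj(chi(C)):
  <chi_5*chi_3, chi_1> = (1/8)[1*(2)*conj(1) + 1*(-2)*conj(1) + 2*(0)*conj(1) + 2*(0)*conj(1) + 2*(0)*conj(1)]
      = (1/8)[(2) + (-2) + (0) + (0) + (0)] = 0/8 = 0
  <chi_5*chi_3, chi_2> = (1/8)[1*(2)*conj(1) + 1*(-2)*conj(1) + 2*(0)*conj(1) + 2*(0)*conj(-1) + 2*(0)*conj(-1)]
      = (1/8)[(2) + (-2) + (0) + (0) + (0)] = 0/8 = 0
  <chi_5*chi_3, chi_3> = (1/8)[1*(2)*conj(1) + 1*(-2)*conj(1) + 2*(0)*conj(-1) + 2*(0)*conj(1) + 2*(0)*conj(-1)]
      = (1/8)[(2) + (-2) + (0) + (0) + (0)] = 0/8 = 0
  <chi_5*chi_3, chi_4> = (1/8)[1*(2)*conj(1) + 1*(-2)*conj(1) + 2*(0)*conj(-1) + 2*(0)*conj(-1) + 2*(0)*conj(1)]
      = (1/8)[(2) + (-2) + (0) + (0) + (0)] = 0/8 = 0
  <chi_5*chi_3, chi_5> = (1/8)[1*(2)*conj(2) + 1*(-2)*conj(-2) + 2*(0)*conj(0) + 2*(0)*conj(0) + 2*(0)*conj(0)]
      = (1/8)[(4) + (4) + (0) + (0) + (0)] = 8/8 = 1
Hence the multiplicities are chi_5: 1. Dimension check: dim(chi_5)*dim(chi_3) = 2*1 = 2 and sum (mult * dim) = 1*2 = 2.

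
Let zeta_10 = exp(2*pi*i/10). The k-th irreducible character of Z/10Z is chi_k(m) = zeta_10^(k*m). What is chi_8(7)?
chi_8(7) = zeta_10^56 = exp(-4*I*pi/5)

Reasoning: chi_8(7) = zeta_10^(8*7) = zeta_10^56. Since zeta_10^10 = 1, this equals zeta_10^6 = exp(2*pi*i*6/10) = exp(-4*I*pi/5).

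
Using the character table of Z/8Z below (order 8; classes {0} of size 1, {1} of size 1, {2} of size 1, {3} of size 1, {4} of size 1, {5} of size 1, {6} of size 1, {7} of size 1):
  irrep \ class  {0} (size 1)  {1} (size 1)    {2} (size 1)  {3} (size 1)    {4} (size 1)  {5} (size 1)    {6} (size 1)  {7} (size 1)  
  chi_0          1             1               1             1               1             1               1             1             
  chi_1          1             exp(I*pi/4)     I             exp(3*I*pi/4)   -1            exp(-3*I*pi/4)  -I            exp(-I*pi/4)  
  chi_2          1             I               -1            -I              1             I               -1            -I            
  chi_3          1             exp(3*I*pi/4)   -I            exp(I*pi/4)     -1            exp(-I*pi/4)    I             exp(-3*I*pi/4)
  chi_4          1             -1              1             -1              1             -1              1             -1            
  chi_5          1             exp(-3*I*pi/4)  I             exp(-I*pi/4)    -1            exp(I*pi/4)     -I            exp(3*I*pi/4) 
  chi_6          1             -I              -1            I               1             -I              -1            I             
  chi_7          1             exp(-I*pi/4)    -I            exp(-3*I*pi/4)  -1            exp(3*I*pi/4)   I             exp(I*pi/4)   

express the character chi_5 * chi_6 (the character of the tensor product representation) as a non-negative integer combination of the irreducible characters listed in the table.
chi_5 tensor chi_6 = chi_3 (all other irreducibles have multiplicity 0).

Explanation: The character of a tensor product is the pointwise product (chi_5 * chi_6)(C) = chi_5(C) * chi_6(C):
  {0}: (1)*(1), {1}: (exp(-3*I*pi/4))*(-I), {2}: (I)*(-1), {3}: (exp(-I*pi/4))*(I), {4}: (-1)*(1), {5}: (exp(I*pi/4))*(-I), {6}: (-I)*(-1), {7}: (exp(3*I*pi/4))*(I)
so (chi_5 * chi_6) takes values
  {0} -> 1, {1} -> -exp(-I*pi/4), {2} -> -I, {3} -> exp(I*pi/4), {4} -> -1, {5} -> -exp(3*I*pi/4), {6} -> I, {7} -> exp(-3*I*pi/4).
Now take the inner product of this character with each irreducible chi from the table, <chi_5*chi_6, chi> = (1/8) sum_C |C| (chi_5*chi_6)(C) conj(chi(C)):
  <chi_5*chi_6, chi_0> = (1/8)[1*(1)*conj(1) + 1*(-exp(-I*pi/4))*conj(1) + 1*(-I)*conj(1) + 1*(exp(I*pi/4))*conj(1) + 1*(-1)*conj(1) + 1*(-exp(3*I*pi/4))*conj(1) + 1*(I)*conj(1) + 1*(exp(-3*I*pi/4))*conj(1)]
      = (1/8)[(1) + (-exp(-I*pi/4)) + (-I) + (exp(I*pi/4)) + (-1) + (-exp(3*I*pi/4)) + (I) + (exp(-3*I*pi/4))] = 0/8 = 0
  <chi_5*chi_6, chi_1> = (1/8)[1*(1)*conj(1) + 1*(-exp(-I*pi/4))*conj(exp(I*pi/4)) + 1*(-I)*conj(I) + 1*(exp(I*pi/4))*conj(exp(3*I*pi/4)) + 1*(-1)*conj(-1) + 1*(-exp(3*I*pi/4))*conj(exp(-3*I*pi/4)) + 1*(I)*conj(-I) + 1*(exp(-3*I*pi/4))*conj(exp(-I*pi/4))]
      = (1/8)[(1) + (I) + (-1) + (-I) + (1) + (I) + (-1) + (-I)] = 0/8 = 0
  <chi_5*chi_6, chi_2> = (1/8)[1*(1)*conj(1) + 1*(-exp(-I*pi/4))*conj(I) + 1*(-I)*conj(-1) + 1*(exp(I*pi/4))*conj(-I) + 1*(-1)*conj(1) + 1*(-exp(3*I*pi/4))*conj(I) + 1*(I)*conj(-1) + 1*(exp(-3*I*pi/4))*conj(-I)]
      = (1/8)[(1) + (exp(I*pi/4)) + (I) + (exp(3*I*pi/4)) + (-1) + (exp(-3*I*pi/4)) + (-I) + (exp(-I*pi/4))] = 0/8 = 0
  <chi_5*chi_6, chi_3> = (1/8)[1*(1)*conj(1) + 1*(-exp(-I*pi/4))*conj(exp(3*I*pi/4)) + 1*(-I)*conj(-I) + 1*(exp(I*pi/4))*conj(exp(I*pi/4)) + 1*(-1)*conj(-1) + 1*(-exp(3*I*pi/4))*conj(exp(-I*pi/4)) + 1*(I)*conj(I) + 1*(exp(-3*I*pi/4))*conj(exp(-3*I*pi/4))]
      = (1/8)[(1) + (1) + (1) + (1) + (1) + (1) + (1) + (1)] = 8/8 = 1
  <chi_5*chi_6, chi_4> = (1/8)[1*(1)*conj(1) + 1*(-exp(-I*pi/4))*conj(-1) + 1*(-I)*conj(1) + 1*(exp(I*pi/4))*conj(-1) + 1*(-1)*conj(1) + 1*(-exp(3*I*pi/4))*conj(-1) + 1*(I)*conj(1) + 1*(exp(-3*I*pi/4))*conj(-1)]
      = (1/8)[(1) + (exp(-I*pi/4)) + (-I) + (-exp(I*pi/4)) + (-1) + (exp(3*I*pi/4)) + (I) + (-exp(-3*I*pi/4))] = 0/8 = 0
  <chi_5*chi_6, chi_5> = (1/8)[1*(1)*conj(1) + 1*(-exp(-I*pi/4))*conj(exp(-3*I*pi/4)) + 1*(-I)*conj(I) + 1*(exp(I*pi/4))*conj(exp(-I*pi/4)) + 1*(-1)*conj(-1) + 1*(-exp(3*I*pi/4))*conj(exp(I*pi/4)) + 1*(I)*conj(-I) + 1*(exp(-3*I*pi/4))*conj(exp(3*I*pi/4))]
      = (1/8)[(1) + (-I) + (-1) + (I) + (1) + (-I) + (-1) + (I)] = 0/8 = 0
  <chi_5*chi_6, chi_6> = (1/8)[1*(1)*conj(1) + 1*(-exp(-I*pi/4))*conj(-I) + 1*(-I)*conj(-1) + 1*(exp(I*pi/4))*conj(I) + 1*(-1)*conj(1) + 1*(-exp(3*I*pi/4))*conj(-I) + 1*(I)*conj(-1) + 1*(exp(-3*I*pi/4))*conj(I)]
      = (1/8)[(1) + (-exp(I*pi/4)) + (I) + (-exp(3*I*pi/4)) + (-1) + (-exp(-3*I*pi/4)) + (-I) + (-exp(-I*pi/4))] = 0/8 = 0
  <chi_5*chi_6, chi_7> = (1/8)[1*(1)*conj(1) + 1*(-exp(-I*pi/4))*conj(exp(-I*pi/4)) + 1*(-I)*conj(-I) + 1*(exp(I*pi/4))*conj(exp(-3*I*pi/4)) + 1*(-1)*conj(-1) + 1*(-exp(3*I*pi/4))*conj(exp(3*I*pi/4)) + 1*(I)*conj(I) + 1*(exp(-3*I*pi/4))*conj(exp(I*pi/4))]
      = (1/8)[(1) + (-1) + (1) + (-1) + (1) + (-1) + (1) + (-1)] = 0/8 = 0
(Exp terms are combined using exp(i*s)*conj(exp(i*t)) = exp(i*(s-t)), and sums of them are collapsed using the identity that for every m > 1 the m distinct m-th roots of unity sum to 0, e.g. 1 + exp(2*I*pi/3) + exp(-2*I*pi/3) = 0.)
Hence the multiplicities are chi_3: 1. Dimension check: dim(chi_5)*dim(chi_6) = 1*1 = 1 and sum (mult * dim) = 1*1 = 1.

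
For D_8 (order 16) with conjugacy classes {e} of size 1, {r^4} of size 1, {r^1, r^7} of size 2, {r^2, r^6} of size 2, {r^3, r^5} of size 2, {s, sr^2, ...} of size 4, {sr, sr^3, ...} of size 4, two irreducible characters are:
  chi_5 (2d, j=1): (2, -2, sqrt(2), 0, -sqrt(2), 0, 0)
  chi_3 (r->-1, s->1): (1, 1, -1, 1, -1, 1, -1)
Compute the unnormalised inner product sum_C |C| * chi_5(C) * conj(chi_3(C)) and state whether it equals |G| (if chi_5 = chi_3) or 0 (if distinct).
Sum = 0; so <chi_5, chi_3> = 0 (distinct irreducibles are orthogonal).

Compute term by term over conjugacy classes (|C| * chi_5(C) * conj(chi_3(C))):
  1*(2)*conj(1) + 1*(-2)*conj(1) + 2*(sqrt(2))*conj(-1) + 2*(0)*conj(1) + 2*(-sqrt(2))*conj(-1) + 4*(0)*conj(1) + 4*(0)*conj(-1)
  = (2) + (-2) + (-2*sqrt(2)) + (0) + (2*sqrt(2)) + (0) + (0)
  = 0.
Dividing by |G| = 16 gives 0/16 = 0, matching the row-orthogonality relation <chi_5, chi_3> = [chi_5 = chi_3].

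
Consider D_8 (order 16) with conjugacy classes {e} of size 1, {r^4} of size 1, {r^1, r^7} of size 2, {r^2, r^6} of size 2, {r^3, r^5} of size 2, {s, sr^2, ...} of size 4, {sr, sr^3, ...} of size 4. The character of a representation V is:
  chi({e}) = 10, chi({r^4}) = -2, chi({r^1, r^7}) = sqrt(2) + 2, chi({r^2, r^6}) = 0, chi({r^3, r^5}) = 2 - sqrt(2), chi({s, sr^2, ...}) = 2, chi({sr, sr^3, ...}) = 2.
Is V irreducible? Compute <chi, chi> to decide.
Not irreducible (reducible): <chi, chi> = 10 > 1.

Argument: <chi, chi> = (1/|G|) sum_C |C| * |chi(C)|^2 = (1/16)[1*|10|^2 + 1*|-2|^2 + 2*|sqrt(2) + 2|^2 + 2*|0|^2 + 2*|2 - sqrt(2)|^2 + 4*|2|^2 + 4*|2|^2]
  = (1/16)[(100) + (4) + (8*sqrt(2) + 12) + (0) + (12 - 8*sqrt(2)) + (16) + (16)] = 160/16 = 10.
A character is irreducible iff <chi, chi> = 1, so this representation is reducible.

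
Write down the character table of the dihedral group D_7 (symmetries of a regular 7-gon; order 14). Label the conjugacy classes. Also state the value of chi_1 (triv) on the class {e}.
Conjugacy classes: {e} of size 1, {r^1, r^6} of size 2, {r^2, r^5} of size 2, {r^3, r^4} of size 2, {s, sr, ..., sr^6} of size 7.
Character table:
  irrep \ class              {e} (size 1)  {r^1, r^6} (size 2)  {r^2, r^5} (size 2)  {r^3, r^4} (size 2)  {s, sr, ..., sr^6} (size 7)
  chi_1 (triv)               1             1                    1                    1                    1                          
  chi_2 (sign: r->1, s->-1)  1             1                    1                    1                    -1                         
  chi_3 (2d, j=1)            2             2*cos(2*pi/7)        -2*cos(3*pi/7)       -2*cos(pi/7)         0                          
  chi_4 (2d, j=2)            2             -2*cos(3*pi/7)       -2*cos(pi/7)         2*cos(2*pi/7)        0                          
  chi_5 (2d, j=3)            2             -2*cos(pi/7)         2*cos(2*pi/7)        -2*cos(3*pi/7)       0                          

Spot check: chi_1 (triv) on {e} = 1.

Derivation: D_7 has order 2*7 = 14 with 5 conjugacy classes, hence 5 irreducibles. Sum of squared dims 1 + 1 + 4 + 4 + 4 = 14 = |G|. Linear characters come from the abelianisation; the 2-dimensional irreps have character r^k -> 2*cos(2*pi*j*k/7), reflections -> 0.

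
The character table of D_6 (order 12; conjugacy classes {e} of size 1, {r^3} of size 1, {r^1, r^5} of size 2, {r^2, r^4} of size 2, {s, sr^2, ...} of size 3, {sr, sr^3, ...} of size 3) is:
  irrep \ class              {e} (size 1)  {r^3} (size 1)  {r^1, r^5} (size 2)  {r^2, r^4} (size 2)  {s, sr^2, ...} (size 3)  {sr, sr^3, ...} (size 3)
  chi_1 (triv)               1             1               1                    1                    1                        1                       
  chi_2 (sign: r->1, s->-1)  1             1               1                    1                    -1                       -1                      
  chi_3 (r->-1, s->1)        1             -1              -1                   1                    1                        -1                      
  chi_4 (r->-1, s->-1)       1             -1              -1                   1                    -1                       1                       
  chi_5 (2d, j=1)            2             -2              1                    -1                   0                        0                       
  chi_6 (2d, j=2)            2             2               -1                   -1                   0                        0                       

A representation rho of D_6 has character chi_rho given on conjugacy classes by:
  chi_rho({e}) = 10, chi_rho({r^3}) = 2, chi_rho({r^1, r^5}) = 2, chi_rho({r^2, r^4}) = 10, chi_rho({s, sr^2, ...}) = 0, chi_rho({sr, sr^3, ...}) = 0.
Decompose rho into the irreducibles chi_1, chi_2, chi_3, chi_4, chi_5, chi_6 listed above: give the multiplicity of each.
Multiplicities: chi_1: 3, chi_2: 3, chi_3: 2, chi_4: 2, chi_5: 0, chi_6: 0.

Derivation: Use <chi_rho, chi> = (1/|G|) sum_C |C| * chi_rho(C) * conj(chi(C)) with |G| = 12 for each irreducible chi in the table:
  <chi_rho, chi_1> = (1/12)[1*(10)*conj(1) + 1*(2)*conj(1) + 2*(2)*conj(1) + 2*(10)*conj(1) + 3*(0)*conj(1) + 3*(0)*conj(1)]
      = (1/12)[(10) + (2) + (4) + (20) + (0) + (0)] = 36/12 = 3
  <chi_rho, chi_2> = (1/12)[1*(10)*conj(1) + 1*(2)*conj(1) + 2*(2)*conj(1) + 2*(10)*conj(1) + 3*(0)*conj(-1) + 3*(0)*conj(-1)]
      = (1/12)[(10) + (2) + (4) + (20) + (0) + (0)] = 36/12 = 3
  <chi_rho, chi_3> = (1/12)[1*(10)*conj(1) + 1*(2)*conj(-1) + 2*(2)*conj(-1) + 2*(10)*conj(1) + 3*(0)*conj(1) + 3*(0)*conj(-1)]
      = (1/12)[(10) + (-2) + (-4) + (20) + (0) + (0)] = 24/12 = 2
  <chi_rho, chi_4> = (1/12)[1*(10)*conj(1) + 1*(2)*conj(-1) + 2*(2)*conj(-1) + 2*(10)*conj(1) + 3*(0)*conj(-1) + 3*(0)*conj(1)]
      = (1/12)[(10) + (-2) + (-4) + (20) + (0) + (0)] = 24/12 = 2
  <chi_rho, chi_5> = (1/12)[1*(10)*conj(2) + 1*(2)*conj(-2) + 2*(2)*conj(1) + 2*(10)*conj(-1) + 3*(0)*conj(0) + 3*(0)*conj(0)]
      = (1/12)[(20) + (-4) + (4) + (-20) + (0) + (0)] = 0/12 = 0
  <chi_rho, chi_6> = (1/12)[1*(10)*conj(2) + 1*(2)*conj(2) + 2*(2)*conj(-1) + 2*(10)*conj(-1) + 3*(0)*conj(0) + 3*(0)*conj(0)]
      = (1/12)[(20) + (4) + (-4) + (-20) + (0) + (0)] = 0/12 = 0
Dimension check: dim(rho) = sum (mult * dim) = 3*1 + 3*1 + 2*1 + 2*1 + 0*2 + 0*2 = 10 = chi_rho(e) = 10.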